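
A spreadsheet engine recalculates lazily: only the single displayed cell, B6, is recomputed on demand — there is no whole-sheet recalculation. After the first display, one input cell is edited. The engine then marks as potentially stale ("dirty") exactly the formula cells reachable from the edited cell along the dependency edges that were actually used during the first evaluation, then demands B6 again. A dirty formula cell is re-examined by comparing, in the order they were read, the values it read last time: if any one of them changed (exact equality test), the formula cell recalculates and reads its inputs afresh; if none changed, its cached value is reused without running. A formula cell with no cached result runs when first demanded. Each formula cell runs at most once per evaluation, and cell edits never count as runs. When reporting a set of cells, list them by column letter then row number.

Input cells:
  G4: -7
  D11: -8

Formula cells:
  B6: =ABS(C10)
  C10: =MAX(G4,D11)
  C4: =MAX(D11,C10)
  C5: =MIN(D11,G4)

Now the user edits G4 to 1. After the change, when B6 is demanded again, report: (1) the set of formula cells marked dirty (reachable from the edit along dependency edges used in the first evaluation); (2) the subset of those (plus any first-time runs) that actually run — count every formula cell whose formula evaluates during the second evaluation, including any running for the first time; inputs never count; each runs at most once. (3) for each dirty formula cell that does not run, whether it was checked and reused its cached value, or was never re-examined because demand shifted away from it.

First evaluation (everything demanded from the output):
  C10 = MAX(-7, -8) = -7
  B6 = ABS(-7) = 7

Propagation after the edit:
  C10: runs — G4 -7->1; result 1.
  B6: runs — C10 -7->1; result 1.

Marked dirty: B6, C10.
Formula cells that run: B6, C10 — 2 in total.
Every dirty formula cell ran.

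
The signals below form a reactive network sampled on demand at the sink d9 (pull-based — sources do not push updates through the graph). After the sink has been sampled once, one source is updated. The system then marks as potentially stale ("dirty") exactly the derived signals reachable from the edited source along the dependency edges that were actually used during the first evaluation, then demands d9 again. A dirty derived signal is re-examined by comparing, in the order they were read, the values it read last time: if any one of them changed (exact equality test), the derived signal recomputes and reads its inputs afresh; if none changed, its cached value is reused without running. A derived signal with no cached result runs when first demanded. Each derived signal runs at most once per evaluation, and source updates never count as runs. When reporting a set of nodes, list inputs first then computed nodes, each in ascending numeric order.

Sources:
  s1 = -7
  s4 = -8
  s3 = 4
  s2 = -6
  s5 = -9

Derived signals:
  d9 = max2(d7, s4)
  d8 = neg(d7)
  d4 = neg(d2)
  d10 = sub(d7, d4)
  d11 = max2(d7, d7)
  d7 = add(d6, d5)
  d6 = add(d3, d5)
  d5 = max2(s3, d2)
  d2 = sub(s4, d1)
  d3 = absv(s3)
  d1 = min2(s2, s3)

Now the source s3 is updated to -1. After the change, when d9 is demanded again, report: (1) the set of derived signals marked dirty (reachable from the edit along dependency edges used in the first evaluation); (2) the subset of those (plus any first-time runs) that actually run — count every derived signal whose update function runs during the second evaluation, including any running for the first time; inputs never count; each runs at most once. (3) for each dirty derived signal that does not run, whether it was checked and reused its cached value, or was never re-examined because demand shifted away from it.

Dirty set: d1, d2, d3, d5, d6, d7, d9.
Run set: d1, d3, d5, d6, d7, d9 (6 run).
Re-examined without running (cache reused): d2.
The important point: at d2 every value read last time is unchanged, so the dirty flag clears without a run.

Initial pass — values computed on the first demand:
  d1 = min2(-6, 4) = -6
  d2 = sub(-8, -6) = -2
  d3 = absv(4) = 4
  d5 = max2(4, -2) = 4
  d6 = add(4, 4) = 8
  d7 = add(8, 4) = 12
  d9 = max2(12, -8) = 12

Second demand — change propagation:
  d1: re-runs because s3 4->-1; new result -6 (unchanged).
  d2: re-examined; everything it read last time is the same (s4 unchanged, d1 unchanged) — cache -2 kept, no run.
  d3: re-runs because s3 4->-1; new result 1.
  d5: re-runs because s3 4->-1; new result -1.
  d6: re-runs because d3 4->1; d5 4->-1; new result 0.
  d7: re-runs because d6 8->0; d5 4->-1; new result -1.
  d9: re-runs because d7 12->-1; new result -1.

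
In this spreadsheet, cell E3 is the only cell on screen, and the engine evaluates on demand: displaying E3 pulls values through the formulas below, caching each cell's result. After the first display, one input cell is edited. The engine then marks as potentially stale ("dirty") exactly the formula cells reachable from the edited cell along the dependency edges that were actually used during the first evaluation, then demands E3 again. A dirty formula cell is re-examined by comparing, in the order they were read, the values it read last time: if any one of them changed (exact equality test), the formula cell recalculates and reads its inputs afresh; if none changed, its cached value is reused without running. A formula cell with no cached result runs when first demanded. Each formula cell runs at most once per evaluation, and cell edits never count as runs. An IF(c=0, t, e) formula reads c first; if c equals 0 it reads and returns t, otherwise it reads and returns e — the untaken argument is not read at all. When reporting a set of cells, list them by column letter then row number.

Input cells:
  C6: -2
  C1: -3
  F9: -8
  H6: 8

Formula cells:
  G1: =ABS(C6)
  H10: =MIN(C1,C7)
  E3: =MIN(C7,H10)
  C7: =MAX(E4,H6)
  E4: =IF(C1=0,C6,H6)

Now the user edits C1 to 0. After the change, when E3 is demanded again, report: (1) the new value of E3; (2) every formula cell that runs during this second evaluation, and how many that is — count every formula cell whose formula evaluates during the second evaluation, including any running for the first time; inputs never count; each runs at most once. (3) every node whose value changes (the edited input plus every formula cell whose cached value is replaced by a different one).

Initial pass — values computed on the first demand:
  E4 = IF(C1=0: C1=-3 -> else branch H6) = 8
  C7 = MAX(8, 8) = 8
  H10 = MIN(-3, 8) = -3
  E3 = MIN(8, -3) = -3

Second demand — change propagation:
  E4: re-runs because C1 -3->0; new result -2.
  C7: re-runs because E4 8->-2; new result 8 (unchanged).
  H10: re-runs because C1 -3->0; new result 0.
  E3: re-runs because H10 -3->0; new result 0.

E3 now evaluates to 0.
Run set: C7, E3, E4, H10 (4 run).
Changed values: C1, E3, E4, H10.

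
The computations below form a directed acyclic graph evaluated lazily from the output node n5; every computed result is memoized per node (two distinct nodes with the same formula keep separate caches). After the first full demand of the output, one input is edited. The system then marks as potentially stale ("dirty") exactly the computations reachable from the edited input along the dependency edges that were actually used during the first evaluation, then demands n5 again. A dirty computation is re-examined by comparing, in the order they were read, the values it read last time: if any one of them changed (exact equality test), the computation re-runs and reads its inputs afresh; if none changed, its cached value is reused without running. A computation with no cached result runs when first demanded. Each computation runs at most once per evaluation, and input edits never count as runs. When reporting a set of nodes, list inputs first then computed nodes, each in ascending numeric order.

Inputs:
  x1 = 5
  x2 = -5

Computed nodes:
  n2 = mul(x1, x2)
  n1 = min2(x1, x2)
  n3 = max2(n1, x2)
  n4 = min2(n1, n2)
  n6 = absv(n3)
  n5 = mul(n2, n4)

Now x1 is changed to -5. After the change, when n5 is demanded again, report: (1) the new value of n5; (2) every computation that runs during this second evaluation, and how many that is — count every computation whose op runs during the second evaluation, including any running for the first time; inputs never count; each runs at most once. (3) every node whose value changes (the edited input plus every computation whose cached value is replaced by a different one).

Demanding n5 again yields -125.
4 computations run: n1, n2, n4, n5.
The nodes whose values change: x1, n2, n4, n5.

First demand of the output computes:
  n1 = min2(5, -5) = -5
  n2 = mul(5, -5) = -25
  n4 = min2(-5, -25) = -25
  n5 = mul(-25, -25) = 625

After the edit, cleaning proceeds:
  n1: a read changed (x1 5->-5) — executes, giving -5 — identical to its old value.
  n2: a read changed (x1 5->-5) — executes, giving 25.
  n4: a read changed (n2 -25->25) — executes, giving -5.
  n5: a read changed (n2 -25->25; n4 -25->-5) — executes, giving -125.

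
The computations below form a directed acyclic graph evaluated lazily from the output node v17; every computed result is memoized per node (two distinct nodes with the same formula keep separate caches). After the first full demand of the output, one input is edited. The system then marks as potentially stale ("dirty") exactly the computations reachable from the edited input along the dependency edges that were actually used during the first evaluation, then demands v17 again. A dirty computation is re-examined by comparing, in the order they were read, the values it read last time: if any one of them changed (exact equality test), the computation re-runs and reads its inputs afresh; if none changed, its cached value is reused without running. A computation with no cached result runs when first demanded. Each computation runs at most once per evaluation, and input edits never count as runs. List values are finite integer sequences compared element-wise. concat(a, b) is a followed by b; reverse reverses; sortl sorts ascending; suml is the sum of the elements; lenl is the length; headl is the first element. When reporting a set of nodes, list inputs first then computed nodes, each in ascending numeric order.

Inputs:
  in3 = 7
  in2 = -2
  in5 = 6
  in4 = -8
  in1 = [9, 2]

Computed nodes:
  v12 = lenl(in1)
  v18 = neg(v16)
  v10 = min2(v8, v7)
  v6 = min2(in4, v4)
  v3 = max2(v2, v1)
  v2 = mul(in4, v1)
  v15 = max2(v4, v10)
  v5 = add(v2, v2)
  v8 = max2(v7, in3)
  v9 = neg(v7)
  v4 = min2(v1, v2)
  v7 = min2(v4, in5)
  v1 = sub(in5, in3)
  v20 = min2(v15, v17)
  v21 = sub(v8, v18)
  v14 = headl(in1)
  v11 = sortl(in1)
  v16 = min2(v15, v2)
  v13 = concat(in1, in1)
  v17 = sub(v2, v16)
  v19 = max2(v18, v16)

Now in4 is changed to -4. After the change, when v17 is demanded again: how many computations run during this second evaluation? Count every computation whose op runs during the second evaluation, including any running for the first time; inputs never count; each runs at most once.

First demand of the output computes:
  v1 = sub(6, 7) = -1
  v2 = mul(-8, -1) = 8
  v4 = min2(-1, 8) = -1
  v7 = min2(-1, 6) = -1
  v8 = max2(-1, 7) = 7
  v10 = min2(7, -1) = -1
  v15 = max2(-1, -1) = -1
  v16 = min2(-1, 8) = -1
  v17 = sub(8, -1) = 9

After the edit, cleaning proceeds:
  v2: a read changed (in4 -8->-4) — executes, giving 4.
  v4: a read changed (v2 8->4) — executes, giving -1 — identical to its old value.
  v7: dirty, but its reads are unchanged (v4 unchanged, in5 unchanged); cached -1 stands.
  v8: dirty, but its reads are unchanged (v7 unchanged, in3 unchanged); cached 7 stands.
  v10: dirty, but its reads are unchanged (v8 unchanged, v7 unchanged); cached -1 stands.
  v15: dirty, but its reads are unchanged (v4 unchanged, v10 unchanged); cached -1 stands.
  v16: a read changed (v2 8->4) — executes, giving -1 — identical to its old value.
  v17: a read changed (v2 8->4) — executes, giving 5.

Note where the cutoff bites: v7 is checked, finds nothing changed, and keeps its cache.

4 computations run: v2, v4, v16, v17.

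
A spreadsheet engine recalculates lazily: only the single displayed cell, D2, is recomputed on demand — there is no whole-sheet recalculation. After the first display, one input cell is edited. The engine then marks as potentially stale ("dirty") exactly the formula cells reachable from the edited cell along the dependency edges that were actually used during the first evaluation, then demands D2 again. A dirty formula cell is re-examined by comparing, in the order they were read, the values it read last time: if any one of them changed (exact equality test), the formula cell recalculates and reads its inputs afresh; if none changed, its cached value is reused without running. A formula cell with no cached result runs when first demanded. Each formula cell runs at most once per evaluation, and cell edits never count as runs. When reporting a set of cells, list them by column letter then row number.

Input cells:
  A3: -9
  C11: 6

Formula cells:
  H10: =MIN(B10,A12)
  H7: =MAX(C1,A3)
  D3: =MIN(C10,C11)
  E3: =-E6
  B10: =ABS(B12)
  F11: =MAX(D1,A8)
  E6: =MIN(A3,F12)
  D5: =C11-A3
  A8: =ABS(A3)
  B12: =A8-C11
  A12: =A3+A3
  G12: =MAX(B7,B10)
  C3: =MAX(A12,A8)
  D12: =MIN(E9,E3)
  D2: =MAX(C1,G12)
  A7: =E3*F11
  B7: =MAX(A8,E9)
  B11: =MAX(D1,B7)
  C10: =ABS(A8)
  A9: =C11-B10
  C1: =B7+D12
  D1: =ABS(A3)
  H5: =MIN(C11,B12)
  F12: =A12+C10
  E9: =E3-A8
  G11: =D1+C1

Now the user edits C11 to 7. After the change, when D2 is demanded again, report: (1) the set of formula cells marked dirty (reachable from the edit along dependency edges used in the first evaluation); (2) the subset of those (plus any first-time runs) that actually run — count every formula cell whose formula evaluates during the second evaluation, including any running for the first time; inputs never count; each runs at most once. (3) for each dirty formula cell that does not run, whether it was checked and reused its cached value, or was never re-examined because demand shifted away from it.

First evaluation (everything demanded from the output):
  A8 = ABS(-9) = 9
  A12 = -9 + -9 = -18
  B12 = 9 - 6 = 3
  B10 = ABS(3) = 3
  C10 = ABS(9) = 9
  F12 = -18 + 9 = -9
  E6 = MIN(-9, -9) = -9
  E3 = -(-9) = 9
  E9 = 9 - 9 = 0
  B7 = MAX(9, 0) = 9
  D12 = MIN(0, 9) = 0
  C1 = 9 + 0 = 9
  G12 = MAX(9, 3) = 9
  D2 = MAX(9, 9) = 9

Propagation after the edit:
  B12: runs — C11 6->7; result 2.
  B10: runs — B12 3->2; result 2.
  G12: runs — B10 3->2; result 9 (same value as before).
  D2: checked — values it read are unchanged (C1 unchanged, G12 unchanged); reused cached 9 without running.

Key observation: the change is absorbed at G12 — it re-runs but produces the same value, and the output's value is unchanged.

Marked dirty: B10, B12, D2, G12.
Formula cells that run: B10, B12, G12 — 3 in total.
Checked but reused from cache: D2.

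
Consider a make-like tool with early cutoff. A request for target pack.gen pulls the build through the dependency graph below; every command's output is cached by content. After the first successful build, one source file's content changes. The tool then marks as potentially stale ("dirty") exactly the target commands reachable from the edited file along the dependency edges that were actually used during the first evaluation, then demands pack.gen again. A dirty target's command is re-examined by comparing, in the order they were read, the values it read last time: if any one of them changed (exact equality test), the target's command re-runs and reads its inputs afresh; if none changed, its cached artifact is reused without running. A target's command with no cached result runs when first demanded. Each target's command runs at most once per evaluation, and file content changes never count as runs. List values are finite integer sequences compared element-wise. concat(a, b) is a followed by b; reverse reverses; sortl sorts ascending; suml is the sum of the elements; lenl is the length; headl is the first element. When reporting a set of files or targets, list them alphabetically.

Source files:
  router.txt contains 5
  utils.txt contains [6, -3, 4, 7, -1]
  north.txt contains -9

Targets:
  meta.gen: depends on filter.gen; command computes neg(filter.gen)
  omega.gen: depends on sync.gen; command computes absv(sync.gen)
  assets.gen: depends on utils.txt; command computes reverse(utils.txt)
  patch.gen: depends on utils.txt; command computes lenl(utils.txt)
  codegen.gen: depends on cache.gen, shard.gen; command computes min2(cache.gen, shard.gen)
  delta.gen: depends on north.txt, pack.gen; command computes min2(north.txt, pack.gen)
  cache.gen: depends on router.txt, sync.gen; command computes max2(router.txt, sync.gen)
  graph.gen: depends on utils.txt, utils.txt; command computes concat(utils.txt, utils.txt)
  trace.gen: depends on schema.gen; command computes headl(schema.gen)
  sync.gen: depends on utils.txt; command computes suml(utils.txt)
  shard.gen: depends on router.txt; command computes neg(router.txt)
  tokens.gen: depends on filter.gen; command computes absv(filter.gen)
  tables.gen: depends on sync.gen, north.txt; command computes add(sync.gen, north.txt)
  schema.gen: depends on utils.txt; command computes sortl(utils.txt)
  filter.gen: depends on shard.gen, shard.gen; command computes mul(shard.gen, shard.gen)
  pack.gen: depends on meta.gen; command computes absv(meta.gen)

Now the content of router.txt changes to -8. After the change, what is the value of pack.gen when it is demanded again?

First demand of the output computes:
  shard.gen = neg(5) = -5
  filter.gen = mul(-5, -5) = 25
  meta.gen = neg(25) = -25
  pack.gen = absv(-25) = 25

After the edit, cleaning proceeds:
  shard.gen: a read changed (router.txt 5->-8) — executes, giving 8.
  filter.gen: a read changed (shard.gen -5->8; shard.gen -5->8) — executes, giving 64.
  meta.gen: a read changed (filter.gen 25->64) — executes, giving -64.
  pack.gen: a read changed (meta.gen -25->-64) — executes, giving 64.

Demanding pack.gen again yields 64.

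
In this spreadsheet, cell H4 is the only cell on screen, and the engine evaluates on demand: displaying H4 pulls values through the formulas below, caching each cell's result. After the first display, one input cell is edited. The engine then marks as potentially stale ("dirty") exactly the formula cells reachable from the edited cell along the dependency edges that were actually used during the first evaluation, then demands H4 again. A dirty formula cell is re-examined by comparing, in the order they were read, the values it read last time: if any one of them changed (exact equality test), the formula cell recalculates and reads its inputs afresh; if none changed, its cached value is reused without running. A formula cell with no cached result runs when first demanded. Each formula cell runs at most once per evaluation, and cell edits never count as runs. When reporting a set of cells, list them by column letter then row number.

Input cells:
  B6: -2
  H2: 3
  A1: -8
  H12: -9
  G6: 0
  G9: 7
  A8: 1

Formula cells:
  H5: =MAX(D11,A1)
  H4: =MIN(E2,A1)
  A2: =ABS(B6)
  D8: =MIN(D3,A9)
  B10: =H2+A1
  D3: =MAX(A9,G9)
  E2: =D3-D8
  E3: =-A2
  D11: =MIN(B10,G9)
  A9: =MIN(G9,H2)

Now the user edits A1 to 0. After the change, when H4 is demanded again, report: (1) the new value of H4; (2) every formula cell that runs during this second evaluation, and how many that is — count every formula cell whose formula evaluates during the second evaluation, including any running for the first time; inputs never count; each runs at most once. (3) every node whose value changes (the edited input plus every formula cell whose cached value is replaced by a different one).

H4 now evaluates to 0.
Run set: H4 (1 run).
Changed values: A1, H4.

Initial pass — values computed on the first demand:
  A9 = MIN(7, 3) = 3
  D3 = MAX(3, 7) = 7
  D8 = MIN(7, 3) = 3
  E2 = 7 - 3 = 4
  H4 = MIN(4, -8) = -8

Second demand — change propagation:
  H4: re-runs because A1 -8->0; new result 0.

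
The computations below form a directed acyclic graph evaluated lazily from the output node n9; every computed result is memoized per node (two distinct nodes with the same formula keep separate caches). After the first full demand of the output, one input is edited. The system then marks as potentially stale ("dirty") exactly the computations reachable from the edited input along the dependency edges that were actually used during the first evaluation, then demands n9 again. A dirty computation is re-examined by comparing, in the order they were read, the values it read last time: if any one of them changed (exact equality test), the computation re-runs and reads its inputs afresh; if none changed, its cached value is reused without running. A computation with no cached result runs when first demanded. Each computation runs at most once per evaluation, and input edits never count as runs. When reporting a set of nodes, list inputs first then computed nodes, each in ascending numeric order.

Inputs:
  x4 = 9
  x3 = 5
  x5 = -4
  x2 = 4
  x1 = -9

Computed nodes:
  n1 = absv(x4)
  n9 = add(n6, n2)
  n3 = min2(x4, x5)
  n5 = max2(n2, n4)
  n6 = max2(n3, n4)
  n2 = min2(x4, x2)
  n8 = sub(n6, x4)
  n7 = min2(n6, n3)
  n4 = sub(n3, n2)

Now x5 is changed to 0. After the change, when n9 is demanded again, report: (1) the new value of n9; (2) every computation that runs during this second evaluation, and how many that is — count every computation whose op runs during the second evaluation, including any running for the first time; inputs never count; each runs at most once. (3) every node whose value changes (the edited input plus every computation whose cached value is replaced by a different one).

First demand of the output computes:
  n2 = min2(9, 4) = 4
  n3 = min2(9, -4) = -4
  n4 = sub(-4, 4) = -8
  n6 = max2(-4, -8) = -4
  n9 = add(-4, 4) = 0

After the edit, cleaning proceeds:
  n3: a read changed (x5 -4->0) — executes, giving 0.
  n4: a read changed (n3 -4->0) — executes, giving -4.
  n6: a read changed (n3 -4->0; n4 -8->-4) — executes, giving 0.
  n9: a read changed (n6 -4->0) — executes, giving 4.

Demanding n9 again yields 4.
4 computations run: n3, n4, n6, n9.
The nodes whose values change: x5, n3, n4, n6, n9.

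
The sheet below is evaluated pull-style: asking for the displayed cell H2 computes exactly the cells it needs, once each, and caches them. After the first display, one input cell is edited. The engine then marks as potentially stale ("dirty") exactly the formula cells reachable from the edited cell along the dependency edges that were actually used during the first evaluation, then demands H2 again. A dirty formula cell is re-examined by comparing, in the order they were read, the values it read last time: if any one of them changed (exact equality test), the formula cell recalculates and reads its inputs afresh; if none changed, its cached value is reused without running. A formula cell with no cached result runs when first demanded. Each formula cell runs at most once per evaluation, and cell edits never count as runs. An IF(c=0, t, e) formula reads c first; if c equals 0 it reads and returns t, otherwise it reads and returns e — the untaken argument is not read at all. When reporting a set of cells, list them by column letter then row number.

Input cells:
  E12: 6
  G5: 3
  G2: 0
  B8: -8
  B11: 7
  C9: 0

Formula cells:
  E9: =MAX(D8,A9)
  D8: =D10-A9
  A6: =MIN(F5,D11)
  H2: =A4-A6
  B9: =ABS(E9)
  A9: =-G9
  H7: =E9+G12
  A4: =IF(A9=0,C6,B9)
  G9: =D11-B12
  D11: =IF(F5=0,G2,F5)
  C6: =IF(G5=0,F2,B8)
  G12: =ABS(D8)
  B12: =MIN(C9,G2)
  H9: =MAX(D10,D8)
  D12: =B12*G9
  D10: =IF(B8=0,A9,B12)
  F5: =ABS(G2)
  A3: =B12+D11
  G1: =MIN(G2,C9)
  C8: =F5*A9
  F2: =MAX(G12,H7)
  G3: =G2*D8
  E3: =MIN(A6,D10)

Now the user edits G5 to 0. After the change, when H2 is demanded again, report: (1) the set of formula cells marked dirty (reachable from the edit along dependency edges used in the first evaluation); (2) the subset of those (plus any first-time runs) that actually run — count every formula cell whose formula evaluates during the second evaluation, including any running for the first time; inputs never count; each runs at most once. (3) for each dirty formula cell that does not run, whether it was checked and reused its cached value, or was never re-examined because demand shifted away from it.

First demand of the output computes:
  B12 = MIN(0, 0) = 0
  C6 = IF(G5=0: G5=3 -> else branch B8) = -8
  F5 = ABS(0) = 0
  D11 = IF(F5=0: F5=0 -> then branch G2) = 0
  A6 = MIN(0, 0) = 0
  G9 = 0 - 0 = 0
  A9 = -(0) = 0
  A4 = IF(A9=0: A9=0 -> then branch C6) = -8
  H2 = -8 - 0 = -8

After the edit, cleaning proceeds:
  D10: had never run; runs now, result 0.
  D8: had never run; runs now, result 0.
  E9: had never run; runs now, result 0.
  G12: had never run; runs now, result 0.
  H7: had never run; runs now, result 0.
  F2: had never run; runs now, result 0.
  C6: a read changed (G5 3->0) — executes, giving 0.
  A4: a read changed (C6 -8->0) — executes, giving 0.
  H2: a read changed (A4 -8->0) — executes, giving 0.

Note the branch switch — D8, D10, E9, F2, G12, H7 had no cache and run now for the first time.

The edit dirties: A4, C6, H2.
9 formula cells run: A4, C6, D8, D10, E9, F2, G12, H2, H7.
No dirty formula cell escaped a run.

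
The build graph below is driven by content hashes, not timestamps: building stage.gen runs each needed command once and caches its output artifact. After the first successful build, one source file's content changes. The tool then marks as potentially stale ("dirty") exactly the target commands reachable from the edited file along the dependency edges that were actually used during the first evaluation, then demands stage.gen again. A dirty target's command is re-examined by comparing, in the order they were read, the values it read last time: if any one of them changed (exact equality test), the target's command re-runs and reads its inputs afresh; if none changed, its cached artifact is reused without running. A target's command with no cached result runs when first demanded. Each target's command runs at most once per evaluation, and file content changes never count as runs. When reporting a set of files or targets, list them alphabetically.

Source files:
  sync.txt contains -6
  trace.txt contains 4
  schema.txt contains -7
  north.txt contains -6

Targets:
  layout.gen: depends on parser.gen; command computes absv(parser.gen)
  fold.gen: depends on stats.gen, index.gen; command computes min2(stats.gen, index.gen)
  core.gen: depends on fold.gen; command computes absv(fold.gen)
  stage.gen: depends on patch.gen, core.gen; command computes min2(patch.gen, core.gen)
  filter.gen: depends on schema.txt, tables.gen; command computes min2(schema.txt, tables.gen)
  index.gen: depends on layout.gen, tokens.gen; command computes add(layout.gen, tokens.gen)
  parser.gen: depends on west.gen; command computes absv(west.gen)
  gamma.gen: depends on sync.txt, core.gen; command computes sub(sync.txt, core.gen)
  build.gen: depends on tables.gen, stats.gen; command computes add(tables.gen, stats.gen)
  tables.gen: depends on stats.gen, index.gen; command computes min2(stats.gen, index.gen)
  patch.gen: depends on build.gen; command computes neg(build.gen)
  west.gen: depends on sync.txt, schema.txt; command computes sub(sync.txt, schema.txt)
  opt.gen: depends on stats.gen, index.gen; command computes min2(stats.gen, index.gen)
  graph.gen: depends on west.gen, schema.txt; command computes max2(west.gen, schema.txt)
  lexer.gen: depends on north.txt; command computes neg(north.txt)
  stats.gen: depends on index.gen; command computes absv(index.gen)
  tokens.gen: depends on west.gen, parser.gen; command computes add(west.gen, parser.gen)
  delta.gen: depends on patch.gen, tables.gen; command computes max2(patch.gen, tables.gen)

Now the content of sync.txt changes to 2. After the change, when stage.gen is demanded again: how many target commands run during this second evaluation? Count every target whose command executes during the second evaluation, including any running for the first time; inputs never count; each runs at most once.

Run set: build.gen, core.gen, fold.gen, index.gen, layout.gen, parser.gen, patch.gen, stage.gen, stats.gen, tables.gen, tokens.gen, west.gen (12 run).

Initial pass — values computed on the first demand:
  west.gen = sub(-6, -7) = 1
  parser.gen = absv(1) = 1
  layout.gen = absv(1) = 1
  tokens.gen = add(1, 1) = 2
  index.gen = add(1, 2) = 3
  stats.gen = absv(3) = 3
  fold.gen = min2(3, 3) = 3
  core.gen = absv(3) = 3
  tables.gen = min2(3, 3) = 3
  build.gen = add(3, 3) = 6
  patch.gen = neg(6) = -6
  stage.gen = min2(-6, 3) = -6

Second demand — change propagation:
  west.gen: re-runs because sync.txt -6->2; new result 9.
  parser.gen: re-runs because west.gen 1->9; new result 9.
  layout.gen: re-runs because parser.gen 1->9; new result 9.
  tokens.gen: re-runs because west.gen 1->9; parser.gen 1->9; new result 18.
  index.gen: re-runs because layout.gen 1->9; tokens.gen 2->18; new result 27.
  stats.gen: re-runs because index.gen 3->27; new result 27.
  fold.gen: re-runs because stats.gen 3->27; index.gen 3->27; new result 27.
  core.gen: re-runs because fold.gen 3->27; new result 27.
  tables.gen: re-runs because stats.gen 3->27; index.gen 3->27; new result 27.
  build.gen: re-runs because tables.gen 3->27; stats.gen 3->27; new result 54.
  patch.gen: re-runs because build.gen 6->54; new result -54.
  stage.gen: re-runs because patch.gen -6->-54; core.gen 3->27; new result -54.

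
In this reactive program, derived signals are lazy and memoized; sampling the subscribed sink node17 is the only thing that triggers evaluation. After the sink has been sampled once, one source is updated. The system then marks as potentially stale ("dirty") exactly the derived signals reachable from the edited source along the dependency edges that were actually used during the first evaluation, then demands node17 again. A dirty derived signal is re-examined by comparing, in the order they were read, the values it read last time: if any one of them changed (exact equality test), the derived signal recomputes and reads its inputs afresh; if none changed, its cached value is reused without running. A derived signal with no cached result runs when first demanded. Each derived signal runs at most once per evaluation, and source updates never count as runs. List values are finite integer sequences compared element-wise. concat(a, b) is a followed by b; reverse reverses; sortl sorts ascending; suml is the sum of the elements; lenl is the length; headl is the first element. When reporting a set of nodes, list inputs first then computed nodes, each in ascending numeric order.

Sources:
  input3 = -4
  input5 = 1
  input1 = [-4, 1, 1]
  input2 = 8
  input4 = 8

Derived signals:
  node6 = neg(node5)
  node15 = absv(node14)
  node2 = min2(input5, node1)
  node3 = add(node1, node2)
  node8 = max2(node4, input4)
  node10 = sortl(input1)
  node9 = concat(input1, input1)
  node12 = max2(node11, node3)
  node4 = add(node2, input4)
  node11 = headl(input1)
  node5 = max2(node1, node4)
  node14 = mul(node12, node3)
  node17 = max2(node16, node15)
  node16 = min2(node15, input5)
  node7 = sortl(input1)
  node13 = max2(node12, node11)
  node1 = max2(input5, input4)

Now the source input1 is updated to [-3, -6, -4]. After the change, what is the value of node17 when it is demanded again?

First demand of the output computes:
  node1 = max2(1, 8) = 8
  node2 = min2(1, 8) = 1
  node3 = add(8, 1) = 9
  node11 = headl([-4, 1, 1]) = -4
  node12 = max2(-4, 9) = 9
  node14 = mul(9, 9) = 81
  node15 = absv(81) = 81
  node16 = min2(81, 1) = 1
  node17 = max2(1, 81) = 81

After the edit, cleaning proceeds:
  node11: a read changed (input1 [-4, 1, 1]->[-3, -6, -4]) — executes, giving -3.
  node12: a read changed (node11 -4->-3) — executes, giving 9 — identical to its old value.
  node14: dirty, but its reads are unchanged (node12 unchanged, node3 unchanged); cached 81 stands.
  node15: dirty, but its reads are unchanged (node14 unchanged); cached 81 stands.
  node16: dirty, but its reads are unchanged (node15 unchanged, input5 unchanged); cached 1 stands.
  node17: dirty, but its reads are unchanged (node16 unchanged, node15 unchanged); cached 81 stands.

Note the absorption at node12: it re-runs yet its value is the same, leaving the output's value untouched.

Demanding node17 again yields 81.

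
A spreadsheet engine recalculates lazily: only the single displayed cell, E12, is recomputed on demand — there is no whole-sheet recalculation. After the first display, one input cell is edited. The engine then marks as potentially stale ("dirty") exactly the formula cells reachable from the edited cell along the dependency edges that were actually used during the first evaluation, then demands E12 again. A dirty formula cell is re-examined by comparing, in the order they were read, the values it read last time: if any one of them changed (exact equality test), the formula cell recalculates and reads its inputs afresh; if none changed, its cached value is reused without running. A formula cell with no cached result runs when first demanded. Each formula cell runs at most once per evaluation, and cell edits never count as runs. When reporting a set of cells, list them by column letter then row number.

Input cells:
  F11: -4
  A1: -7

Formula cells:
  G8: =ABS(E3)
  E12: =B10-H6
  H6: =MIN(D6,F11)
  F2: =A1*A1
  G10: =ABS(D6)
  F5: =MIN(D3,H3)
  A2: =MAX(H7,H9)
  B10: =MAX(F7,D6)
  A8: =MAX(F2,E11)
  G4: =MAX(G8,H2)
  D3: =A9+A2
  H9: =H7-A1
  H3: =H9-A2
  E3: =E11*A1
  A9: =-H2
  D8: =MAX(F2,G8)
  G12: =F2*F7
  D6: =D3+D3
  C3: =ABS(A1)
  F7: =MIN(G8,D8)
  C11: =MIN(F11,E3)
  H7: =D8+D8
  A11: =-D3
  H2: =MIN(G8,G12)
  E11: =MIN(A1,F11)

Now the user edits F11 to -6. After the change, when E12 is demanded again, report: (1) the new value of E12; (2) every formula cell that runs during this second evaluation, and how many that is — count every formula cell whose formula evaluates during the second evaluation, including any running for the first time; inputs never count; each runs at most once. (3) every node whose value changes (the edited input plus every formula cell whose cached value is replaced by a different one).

New value of E12: 118.
Formula cells that run: E11, E12, H6 — 3 in total.
Values that change: E12, F11, H6.
Key observation: the cutoff stops propagation at E3 — its inputs' values are unchanged, so it reuses its cache.

First evaluation (everything demanded from the output):
  E11 = MIN(-7, -4) = -7
  E3 = -7 * -7 = 49
  F2 = -7 * -7 = 49
  G8 = ABS(49) = 49
  D8 = MAX(49, 49) = 49
  F7 = MIN(49, 49) = 49
  G12 = 49 * 49 = 2401
  H2 = MIN(49, 2401) = 49
  A9 = -(49) = -49
  H7 = 49 + 49 = 98
  H9 = 98 - -7 = 105
  A2 = MAX(98, 105) = 105
  D3 = -49 + 105 = 56
  D6 = 56 + 56 = 112
  B10 = MAX(49, 112) = 112
  H6 = MIN(112, -4) = -4
  E12 = 112 - -4 = 116

Propagation after the edit:
  E11: runs — F11 -4->-6; result -7 (same value as before).
  E3: checked — values it read are unchanged (E11 unchanged, A1 unchanged); reused cached 49 without running.
  G8: checked — values it read are unchanged (E3 unchanged); reused cached 49 without running.
  D8: checked — values it read are unchanged (F2 unchanged, G8 unchanged); reused cached 49 without running.
  F7: checked — values it read are unchanged (G8 unchanged, D8 unchanged); reused cached 49 without running.
  G12: checked — values it read are unchanged (F2 unchanged, F7 unchanged); reused cached 2401 without running.
  H2: checked — values it read are unchanged (G8 unchanged, G12 unchanged); reused cached 49 without running.
  A9: checked — values it read are unchanged (H2 unchanged); reused cached -49 without running.
  H7: checked — values it read are unchanged (D8 unchanged, D8 unchanged); reused cached 98 without running.
  H9: checked — values it read are unchanged (H7 unchanged, A1 unchanged); reused cached 105 without running.
  A2: checked — values it read are unchanged (H7 unchanged, H9 unchanged); reused cached 105 without running.
  D3: checked — values it read are unchanged (A9 unchanged, A2 unchanged); reused cached 56 without running.
  D6: checked — values it read are unchanged (D3 unchanged, D3 unchanged); reused cached 112 without running.
  B10: checked — values it read are unchanged (F7 unchanged, D6 unchanged); reused cached 112 without running.
  H6: runs — F11 -4->-6; result -6.
  E12: runs — H6 -4->-6; result 118.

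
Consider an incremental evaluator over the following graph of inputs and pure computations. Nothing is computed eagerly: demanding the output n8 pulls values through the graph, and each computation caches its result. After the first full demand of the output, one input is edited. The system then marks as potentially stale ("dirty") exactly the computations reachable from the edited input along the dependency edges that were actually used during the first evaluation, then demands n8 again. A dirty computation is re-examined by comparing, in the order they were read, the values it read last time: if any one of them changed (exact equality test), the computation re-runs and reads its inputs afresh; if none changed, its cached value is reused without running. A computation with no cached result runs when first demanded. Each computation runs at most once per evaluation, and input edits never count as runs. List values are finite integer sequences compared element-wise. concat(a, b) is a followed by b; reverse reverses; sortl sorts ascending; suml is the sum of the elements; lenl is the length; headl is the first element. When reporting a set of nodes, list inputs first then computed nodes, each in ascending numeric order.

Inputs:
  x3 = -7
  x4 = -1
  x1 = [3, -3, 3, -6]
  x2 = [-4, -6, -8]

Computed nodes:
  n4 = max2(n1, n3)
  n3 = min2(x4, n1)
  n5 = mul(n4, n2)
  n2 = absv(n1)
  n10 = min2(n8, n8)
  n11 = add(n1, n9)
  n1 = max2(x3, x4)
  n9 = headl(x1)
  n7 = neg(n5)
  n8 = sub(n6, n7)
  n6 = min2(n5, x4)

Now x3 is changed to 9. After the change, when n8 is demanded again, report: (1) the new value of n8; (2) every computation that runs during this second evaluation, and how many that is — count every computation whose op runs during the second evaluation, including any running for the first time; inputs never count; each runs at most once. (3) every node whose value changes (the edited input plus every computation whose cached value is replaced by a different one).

Initial pass — values computed on the first demand:
  n1 = max2(-7, -1) = -1
  n2 = absv(-1) = 1
  n3 = min2(-1, -1) = -1
  n4 = max2(-1, -1) = -1
  n5 = mul(-1, 1) = -1
  n6 = min2(-1, -1) = -1
  n7 = neg(-1) = 1
  n8 = sub(-1, 1) = -2

Second demand — change propagation:
  n1: re-runs because x3 -7->9; new result 9.
  n2: re-runs because n1 -1->9; new result 9.
  n3: re-runs because n1 -1->9; new result -1 (unchanged).
  n4: re-runs because n1 -1->9; new result 9.
  n5: re-runs because n4 -1->9; n2 1->9; new result 81.
  n6: re-runs because n5 -1->81; new result -1 (unchanged).
  n7: re-runs because n5 -1->81; new result -81.
  n8: re-runs because n7 1->-81; new result 80.

n8 now evaluates to 80.
Run set: n1, n2, n3, n4, n5, n6, n7, n8 (8 run).
Changed values: x3, n1, n2, n4, n5, n7, n8.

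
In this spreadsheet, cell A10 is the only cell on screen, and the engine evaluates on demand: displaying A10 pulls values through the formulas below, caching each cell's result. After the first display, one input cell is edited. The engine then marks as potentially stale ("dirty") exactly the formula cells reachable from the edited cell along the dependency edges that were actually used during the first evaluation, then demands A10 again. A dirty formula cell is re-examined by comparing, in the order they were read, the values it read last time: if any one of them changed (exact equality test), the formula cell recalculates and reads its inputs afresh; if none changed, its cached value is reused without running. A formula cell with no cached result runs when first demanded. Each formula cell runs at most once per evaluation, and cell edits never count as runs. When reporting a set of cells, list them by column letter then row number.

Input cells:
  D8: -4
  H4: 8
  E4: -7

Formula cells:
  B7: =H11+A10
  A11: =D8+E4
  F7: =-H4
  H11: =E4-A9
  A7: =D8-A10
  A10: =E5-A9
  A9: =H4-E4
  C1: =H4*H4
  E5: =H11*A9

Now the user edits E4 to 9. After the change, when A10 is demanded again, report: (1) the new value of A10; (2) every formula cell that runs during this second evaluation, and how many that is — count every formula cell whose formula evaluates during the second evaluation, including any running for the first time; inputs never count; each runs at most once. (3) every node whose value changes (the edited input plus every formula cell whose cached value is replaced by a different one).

A10 now evaluates to -9.
Run set: A9, A10, E5, H11 (4 run).
Changed values: A9, A10, E4, E5, H11.

Initial pass — values computed on the first demand:
  A9 = 8 - -7 = 15
  H11 = -7 - 15 = -22
  E5 = -22 * 15 = -330
  A10 = -330 - 15 = -345

Second demand — change propagation:
  A9: re-runs because E4 -7->9; new result -1.
  H11: re-runs because E4 -7->9; A9 15->-1; new result 10.
  E5: re-runs because H11 -22->10; A9 15->-1; new result -10.
  A10: re-runs because E5 -330->-10; A9 15->-1; new result -9.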